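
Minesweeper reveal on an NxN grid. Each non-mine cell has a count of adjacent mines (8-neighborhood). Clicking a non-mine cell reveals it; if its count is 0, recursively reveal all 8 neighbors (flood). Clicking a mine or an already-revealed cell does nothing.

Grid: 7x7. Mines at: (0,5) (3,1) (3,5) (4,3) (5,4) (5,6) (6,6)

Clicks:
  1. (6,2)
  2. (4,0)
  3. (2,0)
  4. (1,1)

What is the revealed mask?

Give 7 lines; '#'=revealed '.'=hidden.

Click 1 (6,2) count=0: revealed 11 new [(4,0) (4,1) (4,2) (5,0) (5,1) (5,2) (5,3) (6,0) (6,1) (6,2) (6,3)] -> total=11
Click 2 (4,0) count=1: revealed 0 new [(none)] -> total=11
Click 3 (2,0) count=1: revealed 1 new [(2,0)] -> total=12
Click 4 (1,1) count=0: revealed 17 new [(0,0) (0,1) (0,2) (0,3) (0,4) (1,0) (1,1) (1,2) (1,3) (1,4) (2,1) (2,2) (2,3) (2,4) (3,2) (3,3) (3,4)] -> total=29

Answer: #####..
#####..
#####..
..###..
###....
####...
####...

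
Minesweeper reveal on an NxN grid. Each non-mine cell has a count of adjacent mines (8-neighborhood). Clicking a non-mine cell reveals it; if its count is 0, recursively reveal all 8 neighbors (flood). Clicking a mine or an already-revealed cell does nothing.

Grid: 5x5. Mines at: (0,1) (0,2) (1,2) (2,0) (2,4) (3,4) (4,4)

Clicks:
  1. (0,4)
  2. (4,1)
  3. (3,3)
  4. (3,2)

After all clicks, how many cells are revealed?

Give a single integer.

Click 1 (0,4) count=0: revealed 4 new [(0,3) (0,4) (1,3) (1,4)] -> total=4
Click 2 (4,1) count=0: revealed 11 new [(2,1) (2,2) (2,3) (3,0) (3,1) (3,2) (3,3) (4,0) (4,1) (4,2) (4,3)] -> total=15
Click 3 (3,3) count=3: revealed 0 new [(none)] -> total=15
Click 4 (3,2) count=0: revealed 0 new [(none)] -> total=15

Answer: 15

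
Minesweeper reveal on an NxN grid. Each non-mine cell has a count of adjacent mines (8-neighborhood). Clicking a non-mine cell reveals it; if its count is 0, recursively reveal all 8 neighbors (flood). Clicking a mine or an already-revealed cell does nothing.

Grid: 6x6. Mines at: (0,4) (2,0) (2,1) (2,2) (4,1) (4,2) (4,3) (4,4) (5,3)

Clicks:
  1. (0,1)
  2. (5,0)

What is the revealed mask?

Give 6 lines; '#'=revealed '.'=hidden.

Click 1 (0,1) count=0: revealed 8 new [(0,0) (0,1) (0,2) (0,3) (1,0) (1,1) (1,2) (1,3)] -> total=8
Click 2 (5,0) count=1: revealed 1 new [(5,0)] -> total=9

Answer: ####..
####..
......
......
......
#.....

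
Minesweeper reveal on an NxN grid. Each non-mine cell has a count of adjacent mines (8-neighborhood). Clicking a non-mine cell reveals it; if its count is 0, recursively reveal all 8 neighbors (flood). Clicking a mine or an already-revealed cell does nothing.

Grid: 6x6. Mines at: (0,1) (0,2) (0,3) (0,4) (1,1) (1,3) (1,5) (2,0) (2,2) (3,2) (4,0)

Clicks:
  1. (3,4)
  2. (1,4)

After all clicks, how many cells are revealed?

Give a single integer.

Click 1 (3,4) count=0: revealed 16 new [(2,3) (2,4) (2,5) (3,3) (3,4) (3,5) (4,1) (4,2) (4,3) (4,4) (4,5) (5,1) (5,2) (5,3) (5,4) (5,5)] -> total=16
Click 2 (1,4) count=4: revealed 1 new [(1,4)] -> total=17

Answer: 17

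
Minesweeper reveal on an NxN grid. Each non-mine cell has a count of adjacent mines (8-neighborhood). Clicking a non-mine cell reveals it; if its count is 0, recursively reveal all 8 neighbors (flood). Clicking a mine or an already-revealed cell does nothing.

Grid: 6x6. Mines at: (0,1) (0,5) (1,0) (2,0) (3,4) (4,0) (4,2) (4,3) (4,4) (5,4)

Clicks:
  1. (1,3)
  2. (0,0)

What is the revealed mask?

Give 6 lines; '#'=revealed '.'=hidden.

Click 1 (1,3) count=0: revealed 14 new [(0,2) (0,3) (0,4) (1,1) (1,2) (1,3) (1,4) (2,1) (2,2) (2,3) (2,4) (3,1) (3,2) (3,3)] -> total=14
Click 2 (0,0) count=2: revealed 1 new [(0,0)] -> total=15

Answer: #.###.
.####.
.####.
.###..
......
......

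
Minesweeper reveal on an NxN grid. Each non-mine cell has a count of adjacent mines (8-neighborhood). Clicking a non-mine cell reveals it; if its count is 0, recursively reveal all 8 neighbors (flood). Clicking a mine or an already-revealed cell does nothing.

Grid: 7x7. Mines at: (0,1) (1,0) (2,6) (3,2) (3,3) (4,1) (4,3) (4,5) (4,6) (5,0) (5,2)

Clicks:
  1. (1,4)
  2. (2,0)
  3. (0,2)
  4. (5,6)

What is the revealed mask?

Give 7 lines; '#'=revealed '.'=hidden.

Click 1 (1,4) count=0: revealed 14 new [(0,2) (0,3) (0,4) (0,5) (0,6) (1,2) (1,3) (1,4) (1,5) (1,6) (2,2) (2,3) (2,4) (2,5)] -> total=14
Click 2 (2,0) count=1: revealed 1 new [(2,0)] -> total=15
Click 3 (0,2) count=1: revealed 0 new [(none)] -> total=15
Click 4 (5,6) count=2: revealed 1 new [(5,6)] -> total=16

Answer: ..#####
..#####
#.####.
.......
.......
......#
.......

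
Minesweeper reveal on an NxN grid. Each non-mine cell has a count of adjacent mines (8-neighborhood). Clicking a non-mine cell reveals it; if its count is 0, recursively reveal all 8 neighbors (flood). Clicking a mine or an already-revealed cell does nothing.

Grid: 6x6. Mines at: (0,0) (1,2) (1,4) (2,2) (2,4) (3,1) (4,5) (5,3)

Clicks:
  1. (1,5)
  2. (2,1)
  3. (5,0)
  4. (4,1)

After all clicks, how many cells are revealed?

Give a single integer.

Click 1 (1,5) count=2: revealed 1 new [(1,5)] -> total=1
Click 2 (2,1) count=3: revealed 1 new [(2,1)] -> total=2
Click 3 (5,0) count=0: revealed 6 new [(4,0) (4,1) (4,2) (5,0) (5,1) (5,2)] -> total=8
Click 4 (4,1) count=1: revealed 0 new [(none)] -> total=8

Answer: 8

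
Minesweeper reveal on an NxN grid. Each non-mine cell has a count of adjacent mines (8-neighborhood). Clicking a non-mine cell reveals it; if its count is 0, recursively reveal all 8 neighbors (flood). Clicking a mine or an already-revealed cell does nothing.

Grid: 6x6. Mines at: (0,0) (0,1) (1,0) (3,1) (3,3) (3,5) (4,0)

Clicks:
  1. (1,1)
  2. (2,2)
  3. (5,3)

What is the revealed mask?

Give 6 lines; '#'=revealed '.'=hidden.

Answer: ......
.#....
..#...
......
.#####
.#####

Derivation:
Click 1 (1,1) count=3: revealed 1 new [(1,1)] -> total=1
Click 2 (2,2) count=2: revealed 1 new [(2,2)] -> total=2
Click 3 (5,3) count=0: revealed 10 new [(4,1) (4,2) (4,3) (4,4) (4,5) (5,1) (5,2) (5,3) (5,4) (5,5)] -> total=12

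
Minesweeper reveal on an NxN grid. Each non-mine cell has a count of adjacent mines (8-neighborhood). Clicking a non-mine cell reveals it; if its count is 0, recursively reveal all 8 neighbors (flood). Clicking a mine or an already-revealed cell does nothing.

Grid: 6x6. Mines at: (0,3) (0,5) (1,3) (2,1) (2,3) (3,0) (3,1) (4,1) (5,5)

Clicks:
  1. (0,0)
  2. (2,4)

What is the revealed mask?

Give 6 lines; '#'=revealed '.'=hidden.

Click 1 (0,0) count=0: revealed 6 new [(0,0) (0,1) (0,2) (1,0) (1,1) (1,2)] -> total=6
Click 2 (2,4) count=2: revealed 1 new [(2,4)] -> total=7

Answer: ###...
###...
....#.
......
......
......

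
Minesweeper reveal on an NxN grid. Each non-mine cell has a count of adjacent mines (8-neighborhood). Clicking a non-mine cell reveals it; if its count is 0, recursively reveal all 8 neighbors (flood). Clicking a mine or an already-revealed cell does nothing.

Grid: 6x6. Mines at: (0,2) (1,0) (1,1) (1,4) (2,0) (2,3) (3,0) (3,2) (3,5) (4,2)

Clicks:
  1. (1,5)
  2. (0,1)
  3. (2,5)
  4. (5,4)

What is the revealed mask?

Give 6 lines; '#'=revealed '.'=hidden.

Click 1 (1,5) count=1: revealed 1 new [(1,5)] -> total=1
Click 2 (0,1) count=3: revealed 1 new [(0,1)] -> total=2
Click 3 (2,5) count=2: revealed 1 new [(2,5)] -> total=3
Click 4 (5,4) count=0: revealed 6 new [(4,3) (4,4) (4,5) (5,3) (5,4) (5,5)] -> total=9

Answer: .#....
.....#
.....#
......
...###
...###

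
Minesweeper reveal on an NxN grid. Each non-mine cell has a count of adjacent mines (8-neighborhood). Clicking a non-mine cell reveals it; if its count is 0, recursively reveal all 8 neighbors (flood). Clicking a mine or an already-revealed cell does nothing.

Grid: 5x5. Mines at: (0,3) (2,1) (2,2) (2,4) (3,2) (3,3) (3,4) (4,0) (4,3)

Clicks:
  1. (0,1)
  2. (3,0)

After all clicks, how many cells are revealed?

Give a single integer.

Click 1 (0,1) count=0: revealed 6 new [(0,0) (0,1) (0,2) (1,0) (1,1) (1,2)] -> total=6
Click 2 (3,0) count=2: revealed 1 new [(3,0)] -> total=7

Answer: 7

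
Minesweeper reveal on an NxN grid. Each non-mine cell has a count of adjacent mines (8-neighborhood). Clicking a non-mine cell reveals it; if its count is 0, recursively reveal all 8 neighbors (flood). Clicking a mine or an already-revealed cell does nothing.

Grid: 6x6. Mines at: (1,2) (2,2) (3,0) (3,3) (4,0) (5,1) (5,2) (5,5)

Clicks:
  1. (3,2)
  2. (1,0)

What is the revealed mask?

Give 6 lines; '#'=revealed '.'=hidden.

Click 1 (3,2) count=2: revealed 1 new [(3,2)] -> total=1
Click 2 (1,0) count=0: revealed 6 new [(0,0) (0,1) (1,0) (1,1) (2,0) (2,1)] -> total=7

Answer: ##....
##....
##....
..#...
......
......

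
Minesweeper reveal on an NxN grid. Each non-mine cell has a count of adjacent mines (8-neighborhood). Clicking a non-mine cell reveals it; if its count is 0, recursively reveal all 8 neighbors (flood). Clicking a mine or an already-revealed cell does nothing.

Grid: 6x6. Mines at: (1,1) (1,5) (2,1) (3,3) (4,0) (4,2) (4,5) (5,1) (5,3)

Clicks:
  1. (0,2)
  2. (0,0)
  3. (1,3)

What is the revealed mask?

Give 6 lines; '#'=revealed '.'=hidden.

Click 1 (0,2) count=1: revealed 1 new [(0,2)] -> total=1
Click 2 (0,0) count=1: revealed 1 new [(0,0)] -> total=2
Click 3 (1,3) count=0: revealed 8 new [(0,3) (0,4) (1,2) (1,3) (1,4) (2,2) (2,3) (2,4)] -> total=10

Answer: #.###.
..###.
..###.
......
......
......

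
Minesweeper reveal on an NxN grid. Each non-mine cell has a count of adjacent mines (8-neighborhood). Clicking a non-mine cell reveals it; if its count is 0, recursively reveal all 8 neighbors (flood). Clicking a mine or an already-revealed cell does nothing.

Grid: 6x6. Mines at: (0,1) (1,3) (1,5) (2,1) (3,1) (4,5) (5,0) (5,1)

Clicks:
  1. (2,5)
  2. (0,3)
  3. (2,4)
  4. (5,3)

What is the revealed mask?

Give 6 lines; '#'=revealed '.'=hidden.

Answer: ...#..
......
..####
..###.
..###.
..###.

Derivation:
Click 1 (2,5) count=1: revealed 1 new [(2,5)] -> total=1
Click 2 (0,3) count=1: revealed 1 new [(0,3)] -> total=2
Click 3 (2,4) count=2: revealed 1 new [(2,4)] -> total=3
Click 4 (5,3) count=0: revealed 11 new [(2,2) (2,3) (3,2) (3,3) (3,4) (4,2) (4,3) (4,4) (5,2) (5,3) (5,4)] -> total=14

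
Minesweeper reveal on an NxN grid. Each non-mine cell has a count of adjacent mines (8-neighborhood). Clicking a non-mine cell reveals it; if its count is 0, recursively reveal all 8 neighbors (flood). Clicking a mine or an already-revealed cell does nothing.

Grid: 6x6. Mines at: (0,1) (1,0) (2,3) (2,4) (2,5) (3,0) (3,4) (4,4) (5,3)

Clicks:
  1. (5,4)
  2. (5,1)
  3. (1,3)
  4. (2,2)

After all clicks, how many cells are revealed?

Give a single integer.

Click 1 (5,4) count=2: revealed 1 new [(5,4)] -> total=1
Click 2 (5,1) count=0: revealed 6 new [(4,0) (4,1) (4,2) (5,0) (5,1) (5,2)] -> total=7
Click 3 (1,3) count=2: revealed 1 new [(1,3)] -> total=8
Click 4 (2,2) count=1: revealed 1 new [(2,2)] -> total=9

Answer: 9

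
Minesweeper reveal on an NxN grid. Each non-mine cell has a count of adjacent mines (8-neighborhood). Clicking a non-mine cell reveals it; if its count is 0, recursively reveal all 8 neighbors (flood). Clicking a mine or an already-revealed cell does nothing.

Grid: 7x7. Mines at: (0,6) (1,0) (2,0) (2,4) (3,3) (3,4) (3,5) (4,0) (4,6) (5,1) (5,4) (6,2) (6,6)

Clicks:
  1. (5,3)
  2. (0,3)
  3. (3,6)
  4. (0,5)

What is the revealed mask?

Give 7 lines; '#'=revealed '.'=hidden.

Click 1 (5,3) count=2: revealed 1 new [(5,3)] -> total=1
Click 2 (0,3) count=0: revealed 13 new [(0,1) (0,2) (0,3) (0,4) (0,5) (1,1) (1,2) (1,3) (1,4) (1,5) (2,1) (2,2) (2,3)] -> total=14
Click 3 (3,6) count=2: revealed 1 new [(3,6)] -> total=15
Click 4 (0,5) count=1: revealed 0 new [(none)] -> total=15

Answer: .#####.
.#####.
.###...
......#
.......
...#...
.......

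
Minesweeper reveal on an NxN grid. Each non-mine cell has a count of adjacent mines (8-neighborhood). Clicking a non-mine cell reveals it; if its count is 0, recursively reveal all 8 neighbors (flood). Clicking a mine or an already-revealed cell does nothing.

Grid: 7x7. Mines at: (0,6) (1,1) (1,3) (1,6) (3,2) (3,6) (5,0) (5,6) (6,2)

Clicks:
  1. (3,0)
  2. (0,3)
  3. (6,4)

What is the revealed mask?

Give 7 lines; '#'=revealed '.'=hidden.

Click 1 (3,0) count=0: revealed 6 new [(2,0) (2,1) (3,0) (3,1) (4,0) (4,1)] -> total=6
Click 2 (0,3) count=1: revealed 1 new [(0,3)] -> total=7
Click 3 (6,4) count=0: revealed 15 new [(2,3) (2,4) (2,5) (3,3) (3,4) (3,5) (4,3) (4,4) (4,5) (5,3) (5,4) (5,5) (6,3) (6,4) (6,5)] -> total=22

Answer: ...#...
.......
##.###.
##.###.
##.###.
...###.
...###.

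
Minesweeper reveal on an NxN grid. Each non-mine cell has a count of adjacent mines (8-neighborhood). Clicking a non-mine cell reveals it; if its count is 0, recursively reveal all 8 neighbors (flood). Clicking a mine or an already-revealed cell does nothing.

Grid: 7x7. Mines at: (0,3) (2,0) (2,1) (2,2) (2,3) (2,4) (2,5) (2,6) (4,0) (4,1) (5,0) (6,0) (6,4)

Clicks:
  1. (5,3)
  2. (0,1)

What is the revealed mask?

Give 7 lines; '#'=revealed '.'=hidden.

Click 1 (5,3) count=1: revealed 1 new [(5,3)] -> total=1
Click 2 (0,1) count=0: revealed 6 new [(0,0) (0,1) (0,2) (1,0) (1,1) (1,2)] -> total=7

Answer: ###....
###....
.......
.......
.......
...#...
.......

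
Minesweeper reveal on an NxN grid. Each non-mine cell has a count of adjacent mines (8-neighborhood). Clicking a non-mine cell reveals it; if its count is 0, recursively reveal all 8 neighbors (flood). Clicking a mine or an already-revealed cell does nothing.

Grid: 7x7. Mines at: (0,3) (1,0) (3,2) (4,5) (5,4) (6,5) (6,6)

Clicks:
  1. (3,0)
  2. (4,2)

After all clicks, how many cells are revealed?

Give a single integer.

Answer: 16

Derivation:
Click 1 (3,0) count=0: revealed 16 new [(2,0) (2,1) (3,0) (3,1) (4,0) (4,1) (4,2) (4,3) (5,0) (5,1) (5,2) (5,3) (6,0) (6,1) (6,2) (6,3)] -> total=16
Click 2 (4,2) count=1: revealed 0 new [(none)] -> total=16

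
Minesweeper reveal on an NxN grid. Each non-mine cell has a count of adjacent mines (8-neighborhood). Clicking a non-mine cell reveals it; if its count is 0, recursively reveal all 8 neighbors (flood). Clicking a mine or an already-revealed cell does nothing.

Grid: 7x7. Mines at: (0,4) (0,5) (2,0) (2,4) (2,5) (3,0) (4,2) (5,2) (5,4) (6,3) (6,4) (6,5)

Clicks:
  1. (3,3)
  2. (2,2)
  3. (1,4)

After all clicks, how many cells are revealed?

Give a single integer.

Click 1 (3,3) count=2: revealed 1 new [(3,3)] -> total=1
Click 2 (2,2) count=0: revealed 13 new [(0,0) (0,1) (0,2) (0,3) (1,0) (1,1) (1,2) (1,3) (2,1) (2,2) (2,3) (3,1) (3,2)] -> total=14
Click 3 (1,4) count=4: revealed 1 new [(1,4)] -> total=15

Answer: 15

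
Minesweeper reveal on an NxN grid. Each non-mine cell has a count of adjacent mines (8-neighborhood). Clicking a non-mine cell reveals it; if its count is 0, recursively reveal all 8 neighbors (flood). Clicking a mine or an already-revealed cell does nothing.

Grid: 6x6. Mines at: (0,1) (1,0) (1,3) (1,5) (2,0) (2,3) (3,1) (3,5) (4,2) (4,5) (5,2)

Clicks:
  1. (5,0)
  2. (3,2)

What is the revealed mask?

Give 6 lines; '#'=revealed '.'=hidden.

Answer: ......
......
......
..#...
##....
##....

Derivation:
Click 1 (5,0) count=0: revealed 4 new [(4,0) (4,1) (5,0) (5,1)] -> total=4
Click 2 (3,2) count=3: revealed 1 new [(3,2)] -> total=5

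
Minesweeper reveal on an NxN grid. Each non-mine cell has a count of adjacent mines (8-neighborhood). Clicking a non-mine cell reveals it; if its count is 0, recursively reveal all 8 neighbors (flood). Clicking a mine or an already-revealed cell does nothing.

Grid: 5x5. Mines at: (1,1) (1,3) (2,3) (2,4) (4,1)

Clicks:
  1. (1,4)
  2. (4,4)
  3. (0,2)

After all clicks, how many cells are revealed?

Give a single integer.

Answer: 8

Derivation:
Click 1 (1,4) count=3: revealed 1 new [(1,4)] -> total=1
Click 2 (4,4) count=0: revealed 6 new [(3,2) (3,3) (3,4) (4,2) (4,3) (4,4)] -> total=7
Click 3 (0,2) count=2: revealed 1 new [(0,2)] -> total=8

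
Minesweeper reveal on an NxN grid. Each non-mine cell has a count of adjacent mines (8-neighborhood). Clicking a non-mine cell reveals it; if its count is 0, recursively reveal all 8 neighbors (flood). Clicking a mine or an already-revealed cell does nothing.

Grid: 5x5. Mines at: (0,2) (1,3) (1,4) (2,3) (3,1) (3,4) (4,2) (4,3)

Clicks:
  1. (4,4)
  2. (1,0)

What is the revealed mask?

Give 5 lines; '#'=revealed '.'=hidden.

Click 1 (4,4) count=2: revealed 1 new [(4,4)] -> total=1
Click 2 (1,0) count=0: revealed 6 new [(0,0) (0,1) (1,0) (1,1) (2,0) (2,1)] -> total=7

Answer: ##...
##...
##...
.....
....#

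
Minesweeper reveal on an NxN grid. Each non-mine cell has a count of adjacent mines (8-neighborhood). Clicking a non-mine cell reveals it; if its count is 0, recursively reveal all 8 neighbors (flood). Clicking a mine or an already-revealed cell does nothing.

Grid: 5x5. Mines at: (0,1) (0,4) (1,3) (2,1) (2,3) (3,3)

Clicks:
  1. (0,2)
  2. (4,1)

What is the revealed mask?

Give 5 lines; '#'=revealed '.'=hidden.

Click 1 (0,2) count=2: revealed 1 new [(0,2)] -> total=1
Click 2 (4,1) count=0: revealed 6 new [(3,0) (3,1) (3,2) (4,0) (4,1) (4,2)] -> total=7

Answer: ..#..
.....
.....
###..
###..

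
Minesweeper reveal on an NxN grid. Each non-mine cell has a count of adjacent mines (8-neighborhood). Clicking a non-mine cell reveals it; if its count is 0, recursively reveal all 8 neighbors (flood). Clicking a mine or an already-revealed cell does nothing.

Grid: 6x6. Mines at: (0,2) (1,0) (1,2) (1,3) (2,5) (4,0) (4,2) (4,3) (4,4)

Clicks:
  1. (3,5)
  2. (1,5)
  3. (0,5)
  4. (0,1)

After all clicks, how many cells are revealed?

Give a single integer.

Click 1 (3,5) count=2: revealed 1 new [(3,5)] -> total=1
Click 2 (1,5) count=1: revealed 1 new [(1,5)] -> total=2
Click 3 (0,5) count=0: revealed 3 new [(0,4) (0,5) (1,4)] -> total=5
Click 4 (0,1) count=3: revealed 1 new [(0,1)] -> total=6

Answer: 6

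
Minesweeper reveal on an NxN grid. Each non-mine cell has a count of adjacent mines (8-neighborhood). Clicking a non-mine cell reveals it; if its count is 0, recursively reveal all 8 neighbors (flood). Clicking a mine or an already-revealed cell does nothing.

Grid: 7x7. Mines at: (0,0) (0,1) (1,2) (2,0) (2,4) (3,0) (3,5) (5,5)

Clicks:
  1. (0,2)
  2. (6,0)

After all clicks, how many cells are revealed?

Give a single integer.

Click 1 (0,2) count=2: revealed 1 new [(0,2)] -> total=1
Click 2 (6,0) count=0: revealed 22 new [(2,1) (2,2) (2,3) (3,1) (3,2) (3,3) (3,4) (4,0) (4,1) (4,2) (4,3) (4,4) (5,0) (5,1) (5,2) (5,3) (5,4) (6,0) (6,1) (6,2) (6,3) (6,4)] -> total=23

Answer: 23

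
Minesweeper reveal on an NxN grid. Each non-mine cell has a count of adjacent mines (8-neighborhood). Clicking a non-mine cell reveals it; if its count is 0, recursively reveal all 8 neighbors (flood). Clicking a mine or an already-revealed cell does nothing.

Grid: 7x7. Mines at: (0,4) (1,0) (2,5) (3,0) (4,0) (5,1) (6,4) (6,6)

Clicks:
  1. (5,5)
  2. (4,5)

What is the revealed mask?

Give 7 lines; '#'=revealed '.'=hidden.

Answer: .###...
.####..
.####..
.######
.######
..#####
.......

Derivation:
Click 1 (5,5) count=2: revealed 1 new [(5,5)] -> total=1
Click 2 (4,5) count=0: revealed 27 new [(0,1) (0,2) (0,3) (1,1) (1,2) (1,3) (1,4) (2,1) (2,2) (2,3) (2,4) (3,1) (3,2) (3,3) (3,4) (3,5) (3,6) (4,1) (4,2) (4,3) (4,4) (4,5) (4,6) (5,2) (5,3) (5,4) (5,6)] -> total=28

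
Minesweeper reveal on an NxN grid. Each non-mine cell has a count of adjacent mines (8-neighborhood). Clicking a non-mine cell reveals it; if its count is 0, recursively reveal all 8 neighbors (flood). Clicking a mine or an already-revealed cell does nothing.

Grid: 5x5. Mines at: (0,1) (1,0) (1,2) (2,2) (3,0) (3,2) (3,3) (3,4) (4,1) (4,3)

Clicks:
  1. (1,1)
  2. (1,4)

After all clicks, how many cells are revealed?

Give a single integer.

Answer: 7

Derivation:
Click 1 (1,1) count=4: revealed 1 new [(1,1)] -> total=1
Click 2 (1,4) count=0: revealed 6 new [(0,3) (0,4) (1,3) (1,4) (2,3) (2,4)] -> total=7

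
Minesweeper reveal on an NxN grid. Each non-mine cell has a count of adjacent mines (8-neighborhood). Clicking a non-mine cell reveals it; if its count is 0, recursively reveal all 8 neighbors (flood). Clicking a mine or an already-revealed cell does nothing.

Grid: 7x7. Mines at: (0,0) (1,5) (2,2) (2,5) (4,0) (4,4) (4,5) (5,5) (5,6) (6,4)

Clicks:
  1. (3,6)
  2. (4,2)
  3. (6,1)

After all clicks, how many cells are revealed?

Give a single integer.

Click 1 (3,6) count=2: revealed 1 new [(3,6)] -> total=1
Click 2 (4,2) count=0: revealed 14 new [(3,1) (3,2) (3,3) (4,1) (4,2) (4,3) (5,0) (5,1) (5,2) (5,3) (6,0) (6,1) (6,2) (6,3)] -> total=15
Click 3 (6,1) count=0: revealed 0 new [(none)] -> total=15

Answer: 15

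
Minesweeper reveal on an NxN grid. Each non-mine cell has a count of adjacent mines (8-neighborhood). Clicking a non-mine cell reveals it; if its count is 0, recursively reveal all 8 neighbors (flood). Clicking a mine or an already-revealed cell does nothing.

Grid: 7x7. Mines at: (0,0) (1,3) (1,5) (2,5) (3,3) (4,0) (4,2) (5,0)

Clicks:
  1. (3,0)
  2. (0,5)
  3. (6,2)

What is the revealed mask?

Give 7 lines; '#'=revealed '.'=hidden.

Answer: .....#.
.......
.......
#...###
...####
.######
.######

Derivation:
Click 1 (3,0) count=1: revealed 1 new [(3,0)] -> total=1
Click 2 (0,5) count=1: revealed 1 new [(0,5)] -> total=2
Click 3 (6,2) count=0: revealed 19 new [(3,4) (3,5) (3,6) (4,3) (4,4) (4,5) (4,6) (5,1) (5,2) (5,3) (5,4) (5,5) (5,6) (6,1) (6,2) (6,3) (6,4) (6,5) (6,6)] -> total=21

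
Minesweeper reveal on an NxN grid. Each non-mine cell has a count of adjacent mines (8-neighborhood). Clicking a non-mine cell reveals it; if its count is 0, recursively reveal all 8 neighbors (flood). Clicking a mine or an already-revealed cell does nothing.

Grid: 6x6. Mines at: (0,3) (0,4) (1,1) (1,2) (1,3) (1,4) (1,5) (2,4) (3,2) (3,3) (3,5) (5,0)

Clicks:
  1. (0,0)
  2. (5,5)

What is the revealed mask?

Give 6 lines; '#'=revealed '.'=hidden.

Answer: #.....
......
......
......
.#####
.#####

Derivation:
Click 1 (0,0) count=1: revealed 1 new [(0,0)] -> total=1
Click 2 (5,5) count=0: revealed 10 new [(4,1) (4,2) (4,3) (4,4) (4,5) (5,1) (5,2) (5,3) (5,4) (5,5)] -> total=11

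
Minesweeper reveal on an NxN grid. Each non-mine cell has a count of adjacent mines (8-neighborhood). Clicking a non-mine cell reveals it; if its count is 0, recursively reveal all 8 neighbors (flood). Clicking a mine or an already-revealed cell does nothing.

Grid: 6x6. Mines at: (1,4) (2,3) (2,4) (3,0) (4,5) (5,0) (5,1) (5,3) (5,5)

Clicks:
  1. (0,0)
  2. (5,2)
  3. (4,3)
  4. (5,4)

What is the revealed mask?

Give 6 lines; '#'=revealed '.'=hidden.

Answer: ####..
####..
###...
......
...#..
..#.#.

Derivation:
Click 1 (0,0) count=0: revealed 11 new [(0,0) (0,1) (0,2) (0,3) (1,0) (1,1) (1,2) (1,3) (2,0) (2,1) (2,2)] -> total=11
Click 2 (5,2) count=2: revealed 1 new [(5,2)] -> total=12
Click 3 (4,3) count=1: revealed 1 new [(4,3)] -> total=13
Click 4 (5,4) count=3: revealed 1 new [(5,4)] -> total=14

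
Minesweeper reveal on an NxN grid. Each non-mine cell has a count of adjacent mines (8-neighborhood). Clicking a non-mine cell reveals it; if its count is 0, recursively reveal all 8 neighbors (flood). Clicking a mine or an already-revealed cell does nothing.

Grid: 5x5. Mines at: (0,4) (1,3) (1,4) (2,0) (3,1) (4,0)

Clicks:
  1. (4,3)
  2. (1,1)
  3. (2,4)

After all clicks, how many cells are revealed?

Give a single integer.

Click 1 (4,3) count=0: revealed 9 new [(2,2) (2,3) (2,4) (3,2) (3,3) (3,4) (4,2) (4,3) (4,4)] -> total=9
Click 2 (1,1) count=1: revealed 1 new [(1,1)] -> total=10
Click 3 (2,4) count=2: revealed 0 new [(none)] -> total=10

Answer: 10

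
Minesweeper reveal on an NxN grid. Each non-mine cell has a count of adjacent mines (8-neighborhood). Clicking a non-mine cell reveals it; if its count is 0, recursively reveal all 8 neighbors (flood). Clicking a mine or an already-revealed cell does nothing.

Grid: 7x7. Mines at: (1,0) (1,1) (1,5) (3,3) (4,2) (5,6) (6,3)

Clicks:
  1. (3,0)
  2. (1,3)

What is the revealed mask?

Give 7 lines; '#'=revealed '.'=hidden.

Click 1 (3,0) count=0: revealed 12 new [(2,0) (2,1) (3,0) (3,1) (4,0) (4,1) (5,0) (5,1) (5,2) (6,0) (6,1) (6,2)] -> total=12
Click 2 (1,3) count=0: revealed 9 new [(0,2) (0,3) (0,4) (1,2) (1,3) (1,4) (2,2) (2,3) (2,4)] -> total=21

Answer: ..###..
..###..
#####..
##.....
##.....
###....
###....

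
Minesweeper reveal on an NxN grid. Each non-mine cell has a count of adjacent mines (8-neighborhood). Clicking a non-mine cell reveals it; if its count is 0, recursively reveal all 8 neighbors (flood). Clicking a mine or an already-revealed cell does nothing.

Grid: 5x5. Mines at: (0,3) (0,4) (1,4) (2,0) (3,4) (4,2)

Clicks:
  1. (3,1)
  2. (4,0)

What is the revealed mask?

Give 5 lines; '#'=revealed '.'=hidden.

Answer: .....
.....
.....
##...
##...

Derivation:
Click 1 (3,1) count=2: revealed 1 new [(3,1)] -> total=1
Click 2 (4,0) count=0: revealed 3 new [(3,0) (4,0) (4,1)] -> total=4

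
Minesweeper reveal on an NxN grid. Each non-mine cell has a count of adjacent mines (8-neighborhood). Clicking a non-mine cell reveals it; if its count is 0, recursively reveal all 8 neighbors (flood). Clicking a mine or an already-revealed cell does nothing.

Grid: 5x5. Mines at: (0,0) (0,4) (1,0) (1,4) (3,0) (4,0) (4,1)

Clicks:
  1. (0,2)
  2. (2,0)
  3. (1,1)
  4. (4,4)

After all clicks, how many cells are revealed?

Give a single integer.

Answer: 18

Derivation:
Click 1 (0,2) count=0: revealed 17 new [(0,1) (0,2) (0,3) (1,1) (1,2) (1,3) (2,1) (2,2) (2,3) (2,4) (3,1) (3,2) (3,3) (3,4) (4,2) (4,3) (4,4)] -> total=17
Click 2 (2,0) count=2: revealed 1 new [(2,0)] -> total=18
Click 3 (1,1) count=2: revealed 0 new [(none)] -> total=18
Click 4 (4,4) count=0: revealed 0 new [(none)] -> total=18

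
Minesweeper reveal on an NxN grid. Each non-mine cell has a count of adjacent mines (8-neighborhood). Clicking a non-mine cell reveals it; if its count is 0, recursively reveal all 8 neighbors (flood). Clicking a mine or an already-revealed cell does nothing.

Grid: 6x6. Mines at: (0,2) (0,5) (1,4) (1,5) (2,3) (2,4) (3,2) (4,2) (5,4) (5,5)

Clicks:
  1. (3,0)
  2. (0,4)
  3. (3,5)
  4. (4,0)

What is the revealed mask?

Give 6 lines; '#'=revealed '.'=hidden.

Answer: ##..#.
##....
##....
##...#
##....
##....

Derivation:
Click 1 (3,0) count=0: revealed 12 new [(0,0) (0,1) (1,0) (1,1) (2,0) (2,1) (3,0) (3,1) (4,0) (4,1) (5,0) (5,1)] -> total=12
Click 2 (0,4) count=3: revealed 1 new [(0,4)] -> total=13
Click 3 (3,5) count=1: revealed 1 new [(3,5)] -> total=14
Click 4 (4,0) count=0: revealed 0 new [(none)] -> total=14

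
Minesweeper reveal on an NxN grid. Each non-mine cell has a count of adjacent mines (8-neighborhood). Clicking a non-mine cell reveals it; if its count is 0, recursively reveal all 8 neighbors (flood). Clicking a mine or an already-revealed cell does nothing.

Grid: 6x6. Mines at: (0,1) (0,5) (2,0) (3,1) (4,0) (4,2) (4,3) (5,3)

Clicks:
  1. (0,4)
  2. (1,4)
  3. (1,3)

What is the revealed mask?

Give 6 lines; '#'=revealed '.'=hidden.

Answer: ..###.
..####
..####
..####
....##
....##

Derivation:
Click 1 (0,4) count=1: revealed 1 new [(0,4)] -> total=1
Click 2 (1,4) count=1: revealed 1 new [(1,4)] -> total=2
Click 3 (1,3) count=0: revealed 17 new [(0,2) (0,3) (1,2) (1,3) (1,5) (2,2) (2,3) (2,4) (2,5) (3,2) (3,3) (3,4) (3,5) (4,4) (4,5) (5,4) (5,5)] -> total=19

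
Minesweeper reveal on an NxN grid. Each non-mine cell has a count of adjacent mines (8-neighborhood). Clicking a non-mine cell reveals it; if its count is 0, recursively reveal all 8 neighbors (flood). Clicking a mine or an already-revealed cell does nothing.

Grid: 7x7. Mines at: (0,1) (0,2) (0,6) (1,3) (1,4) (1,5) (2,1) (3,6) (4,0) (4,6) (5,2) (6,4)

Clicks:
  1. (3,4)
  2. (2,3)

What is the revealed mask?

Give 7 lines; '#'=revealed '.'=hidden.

Click 1 (3,4) count=0: revealed 15 new [(2,2) (2,3) (2,4) (2,5) (3,2) (3,3) (3,4) (3,5) (4,2) (4,3) (4,4) (4,5) (5,3) (5,4) (5,5)] -> total=15
Click 2 (2,3) count=2: revealed 0 new [(none)] -> total=15

Answer: .......
.......
..####.
..####.
..####.
...###.
.......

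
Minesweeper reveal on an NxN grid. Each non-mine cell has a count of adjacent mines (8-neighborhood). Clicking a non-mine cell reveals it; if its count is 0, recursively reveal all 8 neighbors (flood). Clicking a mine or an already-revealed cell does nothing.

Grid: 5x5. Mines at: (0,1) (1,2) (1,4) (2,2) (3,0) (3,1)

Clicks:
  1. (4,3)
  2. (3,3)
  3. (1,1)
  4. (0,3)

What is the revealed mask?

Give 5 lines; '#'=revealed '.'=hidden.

Answer: ...#.
.#...
...##
..###
..###

Derivation:
Click 1 (4,3) count=0: revealed 8 new [(2,3) (2,4) (3,2) (3,3) (3,4) (4,2) (4,3) (4,4)] -> total=8
Click 2 (3,3) count=1: revealed 0 new [(none)] -> total=8
Click 3 (1,1) count=3: revealed 1 new [(1,1)] -> total=9
Click 4 (0,3) count=2: revealed 1 new [(0,3)] -> total=10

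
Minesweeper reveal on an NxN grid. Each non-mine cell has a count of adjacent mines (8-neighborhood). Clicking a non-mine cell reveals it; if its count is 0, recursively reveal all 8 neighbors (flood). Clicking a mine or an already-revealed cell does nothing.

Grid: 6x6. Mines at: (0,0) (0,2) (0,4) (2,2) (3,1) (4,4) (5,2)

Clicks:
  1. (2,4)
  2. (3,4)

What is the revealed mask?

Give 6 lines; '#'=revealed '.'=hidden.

Click 1 (2,4) count=0: revealed 9 new [(1,3) (1,4) (1,5) (2,3) (2,4) (2,5) (3,3) (3,4) (3,5)] -> total=9
Click 2 (3,4) count=1: revealed 0 new [(none)] -> total=9

Answer: ......
...###
...###
...###
......
......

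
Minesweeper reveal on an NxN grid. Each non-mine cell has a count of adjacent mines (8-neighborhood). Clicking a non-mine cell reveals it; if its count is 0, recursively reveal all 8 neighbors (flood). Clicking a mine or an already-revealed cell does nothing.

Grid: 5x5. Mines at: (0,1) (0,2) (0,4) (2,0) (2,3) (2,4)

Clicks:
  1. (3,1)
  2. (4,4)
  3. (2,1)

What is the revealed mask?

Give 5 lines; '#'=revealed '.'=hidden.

Click 1 (3,1) count=1: revealed 1 new [(3,1)] -> total=1
Click 2 (4,4) count=0: revealed 9 new [(3,0) (3,2) (3,3) (3,4) (4,0) (4,1) (4,2) (4,3) (4,4)] -> total=10
Click 3 (2,1) count=1: revealed 1 new [(2,1)] -> total=11

Answer: .....
.....
.#...
#####
#####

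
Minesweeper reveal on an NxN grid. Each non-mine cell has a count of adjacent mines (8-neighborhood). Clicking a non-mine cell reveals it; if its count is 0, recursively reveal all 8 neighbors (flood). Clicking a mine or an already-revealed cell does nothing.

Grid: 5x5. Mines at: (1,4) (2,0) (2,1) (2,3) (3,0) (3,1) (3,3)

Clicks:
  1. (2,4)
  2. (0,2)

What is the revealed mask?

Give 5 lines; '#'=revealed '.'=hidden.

Click 1 (2,4) count=3: revealed 1 new [(2,4)] -> total=1
Click 2 (0,2) count=0: revealed 8 new [(0,0) (0,1) (0,2) (0,3) (1,0) (1,1) (1,2) (1,3)] -> total=9

Answer: ####.
####.
....#
.....
.....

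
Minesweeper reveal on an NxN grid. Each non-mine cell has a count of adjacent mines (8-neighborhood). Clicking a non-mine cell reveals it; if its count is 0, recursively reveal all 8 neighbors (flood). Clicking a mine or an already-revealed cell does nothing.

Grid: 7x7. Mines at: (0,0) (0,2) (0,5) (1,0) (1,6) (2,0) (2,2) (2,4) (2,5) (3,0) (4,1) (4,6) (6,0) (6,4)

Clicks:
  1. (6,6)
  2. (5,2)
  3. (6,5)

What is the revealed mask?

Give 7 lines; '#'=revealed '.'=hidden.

Answer: .......
.......
.......
.......
.......
..#..##
.....##

Derivation:
Click 1 (6,6) count=0: revealed 4 new [(5,5) (5,6) (6,5) (6,6)] -> total=4
Click 2 (5,2) count=1: revealed 1 new [(5,2)] -> total=5
Click 3 (6,5) count=1: revealed 0 new [(none)] -> total=5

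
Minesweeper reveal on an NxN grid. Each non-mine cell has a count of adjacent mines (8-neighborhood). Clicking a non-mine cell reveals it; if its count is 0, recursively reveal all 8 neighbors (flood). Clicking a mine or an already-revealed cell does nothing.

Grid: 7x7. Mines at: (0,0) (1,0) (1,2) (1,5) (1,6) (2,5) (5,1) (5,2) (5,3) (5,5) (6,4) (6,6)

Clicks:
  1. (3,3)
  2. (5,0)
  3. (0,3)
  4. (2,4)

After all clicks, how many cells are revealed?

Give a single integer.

Answer: 17

Derivation:
Click 1 (3,3) count=0: revealed 15 new [(2,0) (2,1) (2,2) (2,3) (2,4) (3,0) (3,1) (3,2) (3,3) (3,4) (4,0) (4,1) (4,2) (4,3) (4,4)] -> total=15
Click 2 (5,0) count=1: revealed 1 new [(5,0)] -> total=16
Click 3 (0,3) count=1: revealed 1 new [(0,3)] -> total=17
Click 4 (2,4) count=2: revealed 0 new [(none)] -> total=17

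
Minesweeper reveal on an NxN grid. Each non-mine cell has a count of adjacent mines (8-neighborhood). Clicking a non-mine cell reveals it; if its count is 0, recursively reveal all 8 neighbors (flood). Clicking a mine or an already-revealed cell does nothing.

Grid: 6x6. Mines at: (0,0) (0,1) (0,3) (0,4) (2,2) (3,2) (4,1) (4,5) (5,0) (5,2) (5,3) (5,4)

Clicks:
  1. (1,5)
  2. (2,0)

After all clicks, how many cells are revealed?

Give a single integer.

Click 1 (1,5) count=1: revealed 1 new [(1,5)] -> total=1
Click 2 (2,0) count=0: revealed 6 new [(1,0) (1,1) (2,0) (2,1) (3,0) (3,1)] -> total=7

Answer: 7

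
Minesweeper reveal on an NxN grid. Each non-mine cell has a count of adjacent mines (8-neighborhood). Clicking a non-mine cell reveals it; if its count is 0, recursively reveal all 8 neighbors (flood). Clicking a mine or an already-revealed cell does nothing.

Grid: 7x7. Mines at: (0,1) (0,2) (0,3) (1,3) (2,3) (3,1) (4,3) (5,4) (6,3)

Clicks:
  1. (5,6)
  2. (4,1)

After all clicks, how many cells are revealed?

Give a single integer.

Answer: 20

Derivation:
Click 1 (5,6) count=0: revealed 19 new [(0,4) (0,5) (0,6) (1,4) (1,5) (1,6) (2,4) (2,5) (2,6) (3,4) (3,5) (3,6) (4,4) (4,5) (4,6) (5,5) (5,6) (6,5) (6,6)] -> total=19
Click 2 (4,1) count=1: revealed 1 new [(4,1)] -> total=20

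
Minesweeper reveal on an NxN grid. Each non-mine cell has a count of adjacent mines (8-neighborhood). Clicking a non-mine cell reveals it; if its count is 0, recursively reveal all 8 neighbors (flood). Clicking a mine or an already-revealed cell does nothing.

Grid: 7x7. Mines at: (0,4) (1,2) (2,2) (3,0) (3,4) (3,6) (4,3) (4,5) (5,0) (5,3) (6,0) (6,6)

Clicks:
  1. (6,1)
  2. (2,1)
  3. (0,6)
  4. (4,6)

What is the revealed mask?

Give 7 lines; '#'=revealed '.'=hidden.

Click 1 (6,1) count=2: revealed 1 new [(6,1)] -> total=1
Click 2 (2,1) count=3: revealed 1 new [(2,1)] -> total=2
Click 3 (0,6) count=0: revealed 6 new [(0,5) (0,6) (1,5) (1,6) (2,5) (2,6)] -> total=8
Click 4 (4,6) count=2: revealed 1 new [(4,6)] -> total=9

Answer: .....##
.....##
.#...##
.......
......#
.......
.#.....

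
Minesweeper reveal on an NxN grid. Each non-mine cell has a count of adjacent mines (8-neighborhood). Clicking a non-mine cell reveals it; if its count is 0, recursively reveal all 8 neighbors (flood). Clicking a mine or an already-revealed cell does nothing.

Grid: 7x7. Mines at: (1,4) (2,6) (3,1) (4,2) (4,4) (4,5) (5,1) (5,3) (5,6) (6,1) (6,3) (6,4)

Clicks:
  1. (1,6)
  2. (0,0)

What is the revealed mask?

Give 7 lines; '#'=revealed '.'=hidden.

Answer: ####...
####..#
####...
.......
.......
.......
.......

Derivation:
Click 1 (1,6) count=1: revealed 1 new [(1,6)] -> total=1
Click 2 (0,0) count=0: revealed 12 new [(0,0) (0,1) (0,2) (0,3) (1,0) (1,1) (1,2) (1,3) (2,0) (2,1) (2,2) (2,3)] -> total=13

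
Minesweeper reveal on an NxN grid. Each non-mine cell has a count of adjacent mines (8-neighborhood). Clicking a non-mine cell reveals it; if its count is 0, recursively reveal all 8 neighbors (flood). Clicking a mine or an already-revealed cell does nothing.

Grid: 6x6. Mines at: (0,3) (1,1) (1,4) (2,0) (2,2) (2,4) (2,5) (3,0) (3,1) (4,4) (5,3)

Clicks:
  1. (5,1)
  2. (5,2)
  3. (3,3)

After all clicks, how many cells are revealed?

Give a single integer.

Click 1 (5,1) count=0: revealed 6 new [(4,0) (4,1) (4,2) (5,0) (5,1) (5,2)] -> total=6
Click 2 (5,2) count=1: revealed 0 new [(none)] -> total=6
Click 3 (3,3) count=3: revealed 1 new [(3,3)] -> total=7

Answer: 7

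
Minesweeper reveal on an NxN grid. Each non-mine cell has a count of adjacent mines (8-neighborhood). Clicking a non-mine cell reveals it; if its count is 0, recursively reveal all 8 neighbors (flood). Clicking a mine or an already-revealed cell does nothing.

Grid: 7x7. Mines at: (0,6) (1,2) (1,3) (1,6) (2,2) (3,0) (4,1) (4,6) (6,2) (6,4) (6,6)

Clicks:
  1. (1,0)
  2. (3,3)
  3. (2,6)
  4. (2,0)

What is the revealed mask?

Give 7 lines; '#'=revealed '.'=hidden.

Click 1 (1,0) count=0: revealed 6 new [(0,0) (0,1) (1,0) (1,1) (2,0) (2,1)] -> total=6
Click 2 (3,3) count=1: revealed 1 new [(3,3)] -> total=7
Click 3 (2,6) count=1: revealed 1 new [(2,6)] -> total=8
Click 4 (2,0) count=1: revealed 0 new [(none)] -> total=8

Answer: ##.....
##.....
##....#
...#...
.......
.......
.......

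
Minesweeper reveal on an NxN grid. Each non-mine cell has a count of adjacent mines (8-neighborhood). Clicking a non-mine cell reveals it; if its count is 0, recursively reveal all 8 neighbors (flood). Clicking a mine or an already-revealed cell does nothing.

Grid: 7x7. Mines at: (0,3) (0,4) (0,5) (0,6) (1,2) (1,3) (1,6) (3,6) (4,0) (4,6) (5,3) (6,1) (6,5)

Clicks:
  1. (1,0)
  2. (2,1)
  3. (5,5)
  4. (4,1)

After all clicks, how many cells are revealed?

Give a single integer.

Answer: 10

Derivation:
Click 1 (1,0) count=0: revealed 8 new [(0,0) (0,1) (1,0) (1,1) (2,0) (2,1) (3,0) (3,1)] -> total=8
Click 2 (2,1) count=1: revealed 0 new [(none)] -> total=8
Click 3 (5,5) count=2: revealed 1 new [(5,5)] -> total=9
Click 4 (4,1) count=1: revealed 1 new [(4,1)] -> total=10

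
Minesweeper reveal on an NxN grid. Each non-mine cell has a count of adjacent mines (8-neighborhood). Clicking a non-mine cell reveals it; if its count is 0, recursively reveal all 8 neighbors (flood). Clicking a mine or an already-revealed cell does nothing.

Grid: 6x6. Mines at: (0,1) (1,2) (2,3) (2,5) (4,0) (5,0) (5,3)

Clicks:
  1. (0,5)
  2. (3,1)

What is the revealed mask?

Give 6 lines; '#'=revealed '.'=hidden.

Answer: ...###
...###
......
.#....
......
......

Derivation:
Click 1 (0,5) count=0: revealed 6 new [(0,3) (0,4) (0,5) (1,3) (1,4) (1,5)] -> total=6
Click 2 (3,1) count=1: revealed 1 new [(3,1)] -> total=7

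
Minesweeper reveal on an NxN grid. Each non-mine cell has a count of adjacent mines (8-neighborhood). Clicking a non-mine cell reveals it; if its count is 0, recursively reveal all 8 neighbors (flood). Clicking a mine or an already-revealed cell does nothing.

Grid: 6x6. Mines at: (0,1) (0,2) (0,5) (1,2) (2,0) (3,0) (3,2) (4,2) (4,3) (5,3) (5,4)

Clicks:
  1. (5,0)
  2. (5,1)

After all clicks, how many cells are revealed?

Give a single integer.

Click 1 (5,0) count=0: revealed 4 new [(4,0) (4,1) (5,0) (5,1)] -> total=4
Click 2 (5,1) count=1: revealed 0 new [(none)] -> total=4

Answer: 4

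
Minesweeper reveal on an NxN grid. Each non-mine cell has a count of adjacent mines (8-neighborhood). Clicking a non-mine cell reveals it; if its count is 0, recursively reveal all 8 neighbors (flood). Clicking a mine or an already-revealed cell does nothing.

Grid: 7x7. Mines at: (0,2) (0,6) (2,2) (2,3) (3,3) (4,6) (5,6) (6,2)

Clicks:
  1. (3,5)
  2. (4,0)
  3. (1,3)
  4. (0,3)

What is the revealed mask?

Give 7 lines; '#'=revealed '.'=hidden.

Answer: ##.#...
##.#...
##.....
###..#.
###....
###....
##.....

Derivation:
Click 1 (3,5) count=1: revealed 1 new [(3,5)] -> total=1
Click 2 (4,0) count=0: revealed 17 new [(0,0) (0,1) (1,0) (1,1) (2,0) (2,1) (3,0) (3,1) (3,2) (4,0) (4,1) (4,2) (5,0) (5,1) (5,2) (6,0) (6,1)] -> total=18
Click 3 (1,3) count=3: revealed 1 new [(1,3)] -> total=19
Click 4 (0,3) count=1: revealed 1 new [(0,3)] -> total=20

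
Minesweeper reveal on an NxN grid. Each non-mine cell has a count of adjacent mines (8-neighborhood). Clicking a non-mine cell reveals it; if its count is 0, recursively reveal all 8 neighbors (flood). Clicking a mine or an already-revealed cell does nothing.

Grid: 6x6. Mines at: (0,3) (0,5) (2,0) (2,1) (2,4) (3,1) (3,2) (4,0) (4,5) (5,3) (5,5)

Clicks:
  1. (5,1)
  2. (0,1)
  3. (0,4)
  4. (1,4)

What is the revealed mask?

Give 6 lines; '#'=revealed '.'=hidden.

Click 1 (5,1) count=1: revealed 1 new [(5,1)] -> total=1
Click 2 (0,1) count=0: revealed 6 new [(0,0) (0,1) (0,2) (1,0) (1,1) (1,2)] -> total=7
Click 3 (0,4) count=2: revealed 1 new [(0,4)] -> total=8
Click 4 (1,4) count=3: revealed 1 new [(1,4)] -> total=9

Answer: ###.#.
###.#.
......
......
......
.#....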